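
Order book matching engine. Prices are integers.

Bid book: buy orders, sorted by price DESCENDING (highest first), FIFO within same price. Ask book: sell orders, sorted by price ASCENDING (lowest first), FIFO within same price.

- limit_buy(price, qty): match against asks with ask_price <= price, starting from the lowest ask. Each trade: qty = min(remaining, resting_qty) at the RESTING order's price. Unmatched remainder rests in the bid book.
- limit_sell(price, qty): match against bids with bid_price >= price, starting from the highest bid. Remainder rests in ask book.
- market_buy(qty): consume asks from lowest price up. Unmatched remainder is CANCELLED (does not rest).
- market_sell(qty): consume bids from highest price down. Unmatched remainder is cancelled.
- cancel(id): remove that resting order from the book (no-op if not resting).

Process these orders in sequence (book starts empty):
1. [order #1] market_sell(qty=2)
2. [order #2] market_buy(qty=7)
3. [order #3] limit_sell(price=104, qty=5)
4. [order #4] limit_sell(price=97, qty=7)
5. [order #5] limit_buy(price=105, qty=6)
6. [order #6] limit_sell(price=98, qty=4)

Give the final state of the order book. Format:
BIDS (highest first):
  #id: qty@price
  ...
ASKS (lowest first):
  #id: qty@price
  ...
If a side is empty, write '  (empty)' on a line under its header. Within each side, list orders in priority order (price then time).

Answer: BIDS (highest first):
  (empty)
ASKS (lowest first):
  #4: 1@97
  #6: 4@98
  #3: 5@104

Derivation:
After op 1 [order #1] market_sell(qty=2): fills=none; bids=[-] asks=[-]
After op 2 [order #2] market_buy(qty=7): fills=none; bids=[-] asks=[-]
After op 3 [order #3] limit_sell(price=104, qty=5): fills=none; bids=[-] asks=[#3:5@104]
After op 4 [order #4] limit_sell(price=97, qty=7): fills=none; bids=[-] asks=[#4:7@97 #3:5@104]
After op 5 [order #5] limit_buy(price=105, qty=6): fills=#5x#4:6@97; bids=[-] asks=[#4:1@97 #3:5@104]
After op 6 [order #6] limit_sell(price=98, qty=4): fills=none; bids=[-] asks=[#4:1@97 #6:4@98 #3:5@104]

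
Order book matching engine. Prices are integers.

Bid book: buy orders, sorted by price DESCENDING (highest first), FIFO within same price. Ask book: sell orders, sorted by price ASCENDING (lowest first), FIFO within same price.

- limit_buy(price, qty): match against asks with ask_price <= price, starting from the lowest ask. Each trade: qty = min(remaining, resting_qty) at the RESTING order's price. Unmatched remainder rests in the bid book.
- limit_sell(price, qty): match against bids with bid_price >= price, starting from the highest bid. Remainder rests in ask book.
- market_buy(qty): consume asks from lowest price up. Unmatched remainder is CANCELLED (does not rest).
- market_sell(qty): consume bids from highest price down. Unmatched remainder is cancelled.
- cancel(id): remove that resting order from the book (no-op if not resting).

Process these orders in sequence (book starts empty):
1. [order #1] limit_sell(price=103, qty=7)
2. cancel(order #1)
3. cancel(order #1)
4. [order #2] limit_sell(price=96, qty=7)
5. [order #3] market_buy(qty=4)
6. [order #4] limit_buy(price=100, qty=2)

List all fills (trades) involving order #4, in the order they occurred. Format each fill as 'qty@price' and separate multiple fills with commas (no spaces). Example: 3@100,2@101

After op 1 [order #1] limit_sell(price=103, qty=7): fills=none; bids=[-] asks=[#1:7@103]
After op 2 cancel(order #1): fills=none; bids=[-] asks=[-]
After op 3 cancel(order #1): fills=none; bids=[-] asks=[-]
After op 4 [order #2] limit_sell(price=96, qty=7): fills=none; bids=[-] asks=[#2:7@96]
After op 5 [order #3] market_buy(qty=4): fills=#3x#2:4@96; bids=[-] asks=[#2:3@96]
After op 6 [order #4] limit_buy(price=100, qty=2): fills=#4x#2:2@96; bids=[-] asks=[#2:1@96]

Answer: 2@96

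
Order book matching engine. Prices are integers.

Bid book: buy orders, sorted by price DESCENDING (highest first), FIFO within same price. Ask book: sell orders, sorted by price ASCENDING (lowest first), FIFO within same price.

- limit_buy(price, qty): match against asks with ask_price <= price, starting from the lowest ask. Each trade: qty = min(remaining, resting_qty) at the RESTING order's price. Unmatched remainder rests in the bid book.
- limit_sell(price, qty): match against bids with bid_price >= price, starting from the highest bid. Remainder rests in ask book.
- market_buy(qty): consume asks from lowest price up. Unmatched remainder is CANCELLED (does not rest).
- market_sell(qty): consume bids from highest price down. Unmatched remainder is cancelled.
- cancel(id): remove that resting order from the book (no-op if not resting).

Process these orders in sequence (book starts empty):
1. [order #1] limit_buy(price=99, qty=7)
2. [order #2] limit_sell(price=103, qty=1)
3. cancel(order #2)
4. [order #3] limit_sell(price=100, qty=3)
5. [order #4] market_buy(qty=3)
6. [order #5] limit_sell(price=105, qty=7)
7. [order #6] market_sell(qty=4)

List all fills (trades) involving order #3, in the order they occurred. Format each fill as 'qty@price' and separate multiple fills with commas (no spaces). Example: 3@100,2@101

After op 1 [order #1] limit_buy(price=99, qty=7): fills=none; bids=[#1:7@99] asks=[-]
After op 2 [order #2] limit_sell(price=103, qty=1): fills=none; bids=[#1:7@99] asks=[#2:1@103]
After op 3 cancel(order #2): fills=none; bids=[#1:7@99] asks=[-]
After op 4 [order #3] limit_sell(price=100, qty=3): fills=none; bids=[#1:7@99] asks=[#3:3@100]
After op 5 [order #4] market_buy(qty=3): fills=#4x#3:3@100; bids=[#1:7@99] asks=[-]
After op 6 [order #5] limit_sell(price=105, qty=7): fills=none; bids=[#1:7@99] asks=[#5:7@105]
After op 7 [order #6] market_sell(qty=4): fills=#1x#6:4@99; bids=[#1:3@99] asks=[#5:7@105]

Answer: 3@100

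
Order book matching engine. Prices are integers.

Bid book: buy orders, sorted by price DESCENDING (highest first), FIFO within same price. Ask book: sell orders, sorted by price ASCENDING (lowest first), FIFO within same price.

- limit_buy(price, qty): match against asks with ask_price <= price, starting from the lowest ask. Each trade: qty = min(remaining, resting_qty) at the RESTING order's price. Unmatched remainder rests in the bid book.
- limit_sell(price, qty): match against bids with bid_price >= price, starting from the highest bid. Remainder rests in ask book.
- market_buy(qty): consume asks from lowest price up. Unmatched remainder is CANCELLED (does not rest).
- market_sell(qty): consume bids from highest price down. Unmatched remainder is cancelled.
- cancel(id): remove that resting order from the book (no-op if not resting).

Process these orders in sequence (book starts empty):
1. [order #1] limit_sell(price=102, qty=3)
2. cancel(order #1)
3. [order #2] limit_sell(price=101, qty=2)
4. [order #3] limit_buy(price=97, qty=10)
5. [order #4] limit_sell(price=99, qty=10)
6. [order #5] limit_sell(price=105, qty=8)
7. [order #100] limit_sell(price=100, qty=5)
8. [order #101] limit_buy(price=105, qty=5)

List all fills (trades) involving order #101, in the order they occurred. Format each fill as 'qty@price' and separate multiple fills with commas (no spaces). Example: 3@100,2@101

Answer: 5@99

Derivation:
After op 1 [order #1] limit_sell(price=102, qty=3): fills=none; bids=[-] asks=[#1:3@102]
After op 2 cancel(order #1): fills=none; bids=[-] asks=[-]
After op 3 [order #2] limit_sell(price=101, qty=2): fills=none; bids=[-] asks=[#2:2@101]
After op 4 [order #3] limit_buy(price=97, qty=10): fills=none; bids=[#3:10@97] asks=[#2:2@101]
After op 5 [order #4] limit_sell(price=99, qty=10): fills=none; bids=[#3:10@97] asks=[#4:10@99 #2:2@101]
After op 6 [order #5] limit_sell(price=105, qty=8): fills=none; bids=[#3:10@97] asks=[#4:10@99 #2:2@101 #5:8@105]
After op 7 [order #100] limit_sell(price=100, qty=5): fills=none; bids=[#3:10@97] asks=[#4:10@99 #100:5@100 #2:2@101 #5:8@105]
After op 8 [order #101] limit_buy(price=105, qty=5): fills=#101x#4:5@99; bids=[#3:10@97] asks=[#4:5@99 #100:5@100 #2:2@101 #5:8@105]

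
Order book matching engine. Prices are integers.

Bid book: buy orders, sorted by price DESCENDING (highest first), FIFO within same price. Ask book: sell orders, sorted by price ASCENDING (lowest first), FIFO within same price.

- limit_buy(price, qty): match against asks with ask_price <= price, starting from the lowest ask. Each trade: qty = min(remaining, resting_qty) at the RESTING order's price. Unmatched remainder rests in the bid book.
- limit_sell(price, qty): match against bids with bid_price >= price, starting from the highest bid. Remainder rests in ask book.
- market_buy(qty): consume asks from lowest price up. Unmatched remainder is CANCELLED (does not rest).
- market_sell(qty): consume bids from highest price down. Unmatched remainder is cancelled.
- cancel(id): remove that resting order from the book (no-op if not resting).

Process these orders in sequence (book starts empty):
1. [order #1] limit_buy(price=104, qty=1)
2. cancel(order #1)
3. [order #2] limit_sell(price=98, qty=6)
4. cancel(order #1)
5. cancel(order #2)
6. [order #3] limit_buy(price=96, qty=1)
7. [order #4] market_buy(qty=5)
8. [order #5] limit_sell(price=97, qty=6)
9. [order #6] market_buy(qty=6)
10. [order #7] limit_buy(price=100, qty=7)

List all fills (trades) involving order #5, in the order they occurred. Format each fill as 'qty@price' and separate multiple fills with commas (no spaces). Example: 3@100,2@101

Answer: 6@97

Derivation:
After op 1 [order #1] limit_buy(price=104, qty=1): fills=none; bids=[#1:1@104] asks=[-]
After op 2 cancel(order #1): fills=none; bids=[-] asks=[-]
After op 3 [order #2] limit_sell(price=98, qty=6): fills=none; bids=[-] asks=[#2:6@98]
After op 4 cancel(order #1): fills=none; bids=[-] asks=[#2:6@98]
After op 5 cancel(order #2): fills=none; bids=[-] asks=[-]
After op 6 [order #3] limit_buy(price=96, qty=1): fills=none; bids=[#3:1@96] asks=[-]
After op 7 [order #4] market_buy(qty=5): fills=none; bids=[#3:1@96] asks=[-]
After op 8 [order #5] limit_sell(price=97, qty=6): fills=none; bids=[#3:1@96] asks=[#5:6@97]
After op 9 [order #6] market_buy(qty=6): fills=#6x#5:6@97; bids=[#3:1@96] asks=[-]
After op 10 [order #7] limit_buy(price=100, qty=7): fills=none; bids=[#7:7@100 #3:1@96] asks=[-]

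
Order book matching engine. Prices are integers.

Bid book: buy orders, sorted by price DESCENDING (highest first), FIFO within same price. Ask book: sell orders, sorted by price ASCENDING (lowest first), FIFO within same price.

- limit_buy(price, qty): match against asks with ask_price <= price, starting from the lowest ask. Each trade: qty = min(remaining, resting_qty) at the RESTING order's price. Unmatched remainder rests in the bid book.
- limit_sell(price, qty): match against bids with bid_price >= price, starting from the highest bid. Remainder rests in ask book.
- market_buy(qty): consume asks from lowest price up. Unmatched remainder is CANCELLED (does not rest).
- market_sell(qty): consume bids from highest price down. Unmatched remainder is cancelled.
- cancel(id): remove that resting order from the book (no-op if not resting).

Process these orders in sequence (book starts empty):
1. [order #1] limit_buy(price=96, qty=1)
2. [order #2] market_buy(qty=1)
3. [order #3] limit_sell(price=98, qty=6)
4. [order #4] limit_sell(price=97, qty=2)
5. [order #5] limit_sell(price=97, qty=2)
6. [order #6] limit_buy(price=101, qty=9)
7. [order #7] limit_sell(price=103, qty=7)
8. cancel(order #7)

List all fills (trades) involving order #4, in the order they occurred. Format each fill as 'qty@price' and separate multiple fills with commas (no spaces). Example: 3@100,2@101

Answer: 2@97

Derivation:
After op 1 [order #1] limit_buy(price=96, qty=1): fills=none; bids=[#1:1@96] asks=[-]
After op 2 [order #2] market_buy(qty=1): fills=none; bids=[#1:1@96] asks=[-]
After op 3 [order #3] limit_sell(price=98, qty=6): fills=none; bids=[#1:1@96] asks=[#3:6@98]
After op 4 [order #4] limit_sell(price=97, qty=2): fills=none; bids=[#1:1@96] asks=[#4:2@97 #3:6@98]
After op 5 [order #5] limit_sell(price=97, qty=2): fills=none; bids=[#1:1@96] asks=[#4:2@97 #5:2@97 #3:6@98]
After op 6 [order #6] limit_buy(price=101, qty=9): fills=#6x#4:2@97 #6x#5:2@97 #6x#3:5@98; bids=[#1:1@96] asks=[#3:1@98]
After op 7 [order #7] limit_sell(price=103, qty=7): fills=none; bids=[#1:1@96] asks=[#3:1@98 #7:7@103]
After op 8 cancel(order #7): fills=none; bids=[#1:1@96] asks=[#3:1@98]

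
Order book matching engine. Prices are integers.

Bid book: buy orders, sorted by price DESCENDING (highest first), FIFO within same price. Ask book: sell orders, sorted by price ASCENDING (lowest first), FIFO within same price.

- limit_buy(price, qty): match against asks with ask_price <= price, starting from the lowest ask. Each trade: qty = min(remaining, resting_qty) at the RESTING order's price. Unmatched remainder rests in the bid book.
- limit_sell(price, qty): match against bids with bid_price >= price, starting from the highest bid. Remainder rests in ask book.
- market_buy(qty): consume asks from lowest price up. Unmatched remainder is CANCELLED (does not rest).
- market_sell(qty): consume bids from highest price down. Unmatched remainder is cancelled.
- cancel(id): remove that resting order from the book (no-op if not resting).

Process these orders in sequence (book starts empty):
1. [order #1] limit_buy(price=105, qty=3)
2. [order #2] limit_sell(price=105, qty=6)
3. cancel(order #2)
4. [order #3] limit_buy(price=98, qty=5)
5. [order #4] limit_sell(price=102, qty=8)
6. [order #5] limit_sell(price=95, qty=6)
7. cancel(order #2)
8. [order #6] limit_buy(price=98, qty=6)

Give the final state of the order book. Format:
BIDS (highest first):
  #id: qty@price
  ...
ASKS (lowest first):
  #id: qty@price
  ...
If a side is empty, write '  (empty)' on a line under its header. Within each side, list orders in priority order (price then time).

After op 1 [order #1] limit_buy(price=105, qty=3): fills=none; bids=[#1:3@105] asks=[-]
After op 2 [order #2] limit_sell(price=105, qty=6): fills=#1x#2:3@105; bids=[-] asks=[#2:3@105]
After op 3 cancel(order #2): fills=none; bids=[-] asks=[-]
After op 4 [order #3] limit_buy(price=98, qty=5): fills=none; bids=[#3:5@98] asks=[-]
After op 5 [order #4] limit_sell(price=102, qty=8): fills=none; bids=[#3:5@98] asks=[#4:8@102]
After op 6 [order #5] limit_sell(price=95, qty=6): fills=#3x#5:5@98; bids=[-] asks=[#5:1@95 #4:8@102]
After op 7 cancel(order #2): fills=none; bids=[-] asks=[#5:1@95 #4:8@102]
After op 8 [order #6] limit_buy(price=98, qty=6): fills=#6x#5:1@95; bids=[#6:5@98] asks=[#4:8@102]

Answer: BIDS (highest first):
  #6: 5@98
ASKS (lowest first):
  #4: 8@102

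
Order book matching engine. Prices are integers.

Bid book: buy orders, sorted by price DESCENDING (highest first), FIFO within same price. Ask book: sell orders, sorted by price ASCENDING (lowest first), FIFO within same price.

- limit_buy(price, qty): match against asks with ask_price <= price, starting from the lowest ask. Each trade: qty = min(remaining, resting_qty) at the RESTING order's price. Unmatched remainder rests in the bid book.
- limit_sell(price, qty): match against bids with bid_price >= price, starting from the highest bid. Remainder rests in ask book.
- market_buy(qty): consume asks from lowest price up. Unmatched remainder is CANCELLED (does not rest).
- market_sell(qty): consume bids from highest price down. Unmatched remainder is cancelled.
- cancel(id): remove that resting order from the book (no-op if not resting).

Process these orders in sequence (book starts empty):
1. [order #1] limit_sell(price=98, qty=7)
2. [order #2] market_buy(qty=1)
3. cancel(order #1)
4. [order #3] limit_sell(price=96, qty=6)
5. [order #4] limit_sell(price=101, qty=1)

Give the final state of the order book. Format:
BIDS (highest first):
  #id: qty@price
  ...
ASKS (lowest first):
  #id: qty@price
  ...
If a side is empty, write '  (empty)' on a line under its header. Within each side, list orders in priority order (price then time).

Answer: BIDS (highest first):
  (empty)
ASKS (lowest first):
  #3: 6@96
  #4: 1@101

Derivation:
After op 1 [order #1] limit_sell(price=98, qty=7): fills=none; bids=[-] asks=[#1:7@98]
After op 2 [order #2] market_buy(qty=1): fills=#2x#1:1@98; bids=[-] asks=[#1:6@98]
After op 3 cancel(order #1): fills=none; bids=[-] asks=[-]
After op 4 [order #3] limit_sell(price=96, qty=6): fills=none; bids=[-] asks=[#3:6@96]
After op 5 [order #4] limit_sell(price=101, qty=1): fills=none; bids=[-] asks=[#3:6@96 #4:1@101]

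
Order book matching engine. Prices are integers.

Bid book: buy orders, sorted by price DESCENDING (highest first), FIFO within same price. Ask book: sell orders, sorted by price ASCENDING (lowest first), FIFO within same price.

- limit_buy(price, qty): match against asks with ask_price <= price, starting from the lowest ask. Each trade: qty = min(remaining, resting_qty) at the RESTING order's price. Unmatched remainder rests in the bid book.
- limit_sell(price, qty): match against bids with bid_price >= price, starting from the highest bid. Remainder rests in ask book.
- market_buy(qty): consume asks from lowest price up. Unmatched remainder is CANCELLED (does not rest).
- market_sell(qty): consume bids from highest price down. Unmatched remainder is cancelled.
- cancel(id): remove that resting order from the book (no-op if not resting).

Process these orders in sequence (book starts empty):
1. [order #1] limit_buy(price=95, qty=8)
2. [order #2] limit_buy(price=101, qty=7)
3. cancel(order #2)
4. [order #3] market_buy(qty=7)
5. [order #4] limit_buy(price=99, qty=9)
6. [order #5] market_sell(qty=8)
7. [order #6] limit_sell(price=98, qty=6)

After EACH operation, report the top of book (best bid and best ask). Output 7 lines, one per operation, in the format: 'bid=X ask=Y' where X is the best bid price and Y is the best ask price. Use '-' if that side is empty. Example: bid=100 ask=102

After op 1 [order #1] limit_buy(price=95, qty=8): fills=none; bids=[#1:8@95] asks=[-]
After op 2 [order #2] limit_buy(price=101, qty=7): fills=none; bids=[#2:7@101 #1:8@95] asks=[-]
After op 3 cancel(order #2): fills=none; bids=[#1:8@95] asks=[-]
After op 4 [order #3] market_buy(qty=7): fills=none; bids=[#1:8@95] asks=[-]
After op 5 [order #4] limit_buy(price=99, qty=9): fills=none; bids=[#4:9@99 #1:8@95] asks=[-]
After op 6 [order #5] market_sell(qty=8): fills=#4x#5:8@99; bids=[#4:1@99 #1:8@95] asks=[-]
After op 7 [order #6] limit_sell(price=98, qty=6): fills=#4x#6:1@99; bids=[#1:8@95] asks=[#6:5@98]

Answer: bid=95 ask=-
bid=101 ask=-
bid=95 ask=-
bid=95 ask=-
bid=99 ask=-
bid=99 ask=-
bid=95 ask=98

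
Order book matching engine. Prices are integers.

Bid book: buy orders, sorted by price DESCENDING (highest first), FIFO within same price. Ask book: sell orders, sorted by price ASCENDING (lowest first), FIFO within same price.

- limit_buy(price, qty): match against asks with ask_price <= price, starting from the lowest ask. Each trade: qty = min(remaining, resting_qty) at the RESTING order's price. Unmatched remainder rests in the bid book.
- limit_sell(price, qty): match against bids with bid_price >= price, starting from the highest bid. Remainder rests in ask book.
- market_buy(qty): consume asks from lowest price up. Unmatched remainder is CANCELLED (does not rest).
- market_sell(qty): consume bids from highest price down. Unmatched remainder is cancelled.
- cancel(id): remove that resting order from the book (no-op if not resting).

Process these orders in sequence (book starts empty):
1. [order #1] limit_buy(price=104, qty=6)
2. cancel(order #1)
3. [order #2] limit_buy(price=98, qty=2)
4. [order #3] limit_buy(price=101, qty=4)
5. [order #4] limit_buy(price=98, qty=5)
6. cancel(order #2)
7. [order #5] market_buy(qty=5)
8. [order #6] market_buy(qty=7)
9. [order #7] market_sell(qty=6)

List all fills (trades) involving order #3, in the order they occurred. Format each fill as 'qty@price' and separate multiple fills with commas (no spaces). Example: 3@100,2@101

Answer: 4@101

Derivation:
After op 1 [order #1] limit_buy(price=104, qty=6): fills=none; bids=[#1:6@104] asks=[-]
After op 2 cancel(order #1): fills=none; bids=[-] asks=[-]
After op 3 [order #2] limit_buy(price=98, qty=2): fills=none; bids=[#2:2@98] asks=[-]
After op 4 [order #3] limit_buy(price=101, qty=4): fills=none; bids=[#3:4@101 #2:2@98] asks=[-]
After op 5 [order #4] limit_buy(price=98, qty=5): fills=none; bids=[#3:4@101 #2:2@98 #4:5@98] asks=[-]
After op 6 cancel(order #2): fills=none; bids=[#3:4@101 #4:5@98] asks=[-]
After op 7 [order #5] market_buy(qty=5): fills=none; bids=[#3:4@101 #4:5@98] asks=[-]
After op 8 [order #6] market_buy(qty=7): fills=none; bids=[#3:4@101 #4:5@98] asks=[-]
After op 9 [order #7] market_sell(qty=6): fills=#3x#7:4@101 #4x#7:2@98; bids=[#4:3@98] asks=[-]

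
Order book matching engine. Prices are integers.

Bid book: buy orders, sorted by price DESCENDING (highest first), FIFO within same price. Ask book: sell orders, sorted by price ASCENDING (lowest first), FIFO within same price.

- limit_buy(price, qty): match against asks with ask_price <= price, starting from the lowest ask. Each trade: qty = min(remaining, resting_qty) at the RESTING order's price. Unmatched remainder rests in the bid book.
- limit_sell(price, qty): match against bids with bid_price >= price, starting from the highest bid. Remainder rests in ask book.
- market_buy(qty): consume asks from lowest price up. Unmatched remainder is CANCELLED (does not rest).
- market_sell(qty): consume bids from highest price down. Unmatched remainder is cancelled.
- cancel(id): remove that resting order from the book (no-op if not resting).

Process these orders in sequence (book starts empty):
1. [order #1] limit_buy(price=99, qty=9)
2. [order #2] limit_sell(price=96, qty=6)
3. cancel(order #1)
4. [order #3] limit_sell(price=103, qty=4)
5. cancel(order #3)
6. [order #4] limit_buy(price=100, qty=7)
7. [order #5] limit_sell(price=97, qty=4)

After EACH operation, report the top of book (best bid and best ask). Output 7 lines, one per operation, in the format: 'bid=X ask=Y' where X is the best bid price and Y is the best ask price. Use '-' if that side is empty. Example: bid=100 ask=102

After op 1 [order #1] limit_buy(price=99, qty=9): fills=none; bids=[#1:9@99] asks=[-]
After op 2 [order #2] limit_sell(price=96, qty=6): fills=#1x#2:6@99; bids=[#1:3@99] asks=[-]
After op 3 cancel(order #1): fills=none; bids=[-] asks=[-]
After op 4 [order #3] limit_sell(price=103, qty=4): fills=none; bids=[-] asks=[#3:4@103]
After op 5 cancel(order #3): fills=none; bids=[-] asks=[-]
After op 6 [order #4] limit_buy(price=100, qty=7): fills=none; bids=[#4:7@100] asks=[-]
After op 7 [order #5] limit_sell(price=97, qty=4): fills=#4x#5:4@100; bids=[#4:3@100] asks=[-]

Answer: bid=99 ask=-
bid=99 ask=-
bid=- ask=-
bid=- ask=103
bid=- ask=-
bid=100 ask=-
bid=100 ask=-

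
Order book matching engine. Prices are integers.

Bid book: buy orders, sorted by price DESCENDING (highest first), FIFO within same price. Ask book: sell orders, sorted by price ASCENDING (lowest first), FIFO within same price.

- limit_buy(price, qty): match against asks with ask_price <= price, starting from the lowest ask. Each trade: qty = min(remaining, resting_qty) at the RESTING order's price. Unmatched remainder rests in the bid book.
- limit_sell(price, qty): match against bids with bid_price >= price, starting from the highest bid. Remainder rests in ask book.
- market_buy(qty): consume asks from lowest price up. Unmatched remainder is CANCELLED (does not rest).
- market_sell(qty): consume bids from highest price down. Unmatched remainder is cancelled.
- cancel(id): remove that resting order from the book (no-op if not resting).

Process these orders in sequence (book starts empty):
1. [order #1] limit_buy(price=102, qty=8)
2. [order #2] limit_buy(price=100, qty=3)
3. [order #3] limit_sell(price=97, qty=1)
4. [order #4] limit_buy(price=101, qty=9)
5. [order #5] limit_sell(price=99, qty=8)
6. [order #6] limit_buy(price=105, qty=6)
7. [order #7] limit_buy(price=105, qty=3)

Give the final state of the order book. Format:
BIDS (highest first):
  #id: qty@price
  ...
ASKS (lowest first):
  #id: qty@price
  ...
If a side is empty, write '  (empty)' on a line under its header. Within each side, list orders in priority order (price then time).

Answer: BIDS (highest first):
  #6: 6@105
  #7: 3@105
  #4: 8@101
  #2: 3@100
ASKS (lowest first):
  (empty)

Derivation:
After op 1 [order #1] limit_buy(price=102, qty=8): fills=none; bids=[#1:8@102] asks=[-]
After op 2 [order #2] limit_buy(price=100, qty=3): fills=none; bids=[#1:8@102 #2:3@100] asks=[-]
After op 3 [order #3] limit_sell(price=97, qty=1): fills=#1x#3:1@102; bids=[#1:7@102 #2:3@100] asks=[-]
After op 4 [order #4] limit_buy(price=101, qty=9): fills=none; bids=[#1:7@102 #4:9@101 #2:3@100] asks=[-]
After op 5 [order #5] limit_sell(price=99, qty=8): fills=#1x#5:7@102 #4x#5:1@101; bids=[#4:8@101 #2:3@100] asks=[-]
After op 6 [order #6] limit_buy(price=105, qty=6): fills=none; bids=[#6:6@105 #4:8@101 #2:3@100] asks=[-]
After op 7 [order #7] limit_buy(price=105, qty=3): fills=none; bids=[#6:6@105 #7:3@105 #4:8@101 #2:3@100] asks=[-]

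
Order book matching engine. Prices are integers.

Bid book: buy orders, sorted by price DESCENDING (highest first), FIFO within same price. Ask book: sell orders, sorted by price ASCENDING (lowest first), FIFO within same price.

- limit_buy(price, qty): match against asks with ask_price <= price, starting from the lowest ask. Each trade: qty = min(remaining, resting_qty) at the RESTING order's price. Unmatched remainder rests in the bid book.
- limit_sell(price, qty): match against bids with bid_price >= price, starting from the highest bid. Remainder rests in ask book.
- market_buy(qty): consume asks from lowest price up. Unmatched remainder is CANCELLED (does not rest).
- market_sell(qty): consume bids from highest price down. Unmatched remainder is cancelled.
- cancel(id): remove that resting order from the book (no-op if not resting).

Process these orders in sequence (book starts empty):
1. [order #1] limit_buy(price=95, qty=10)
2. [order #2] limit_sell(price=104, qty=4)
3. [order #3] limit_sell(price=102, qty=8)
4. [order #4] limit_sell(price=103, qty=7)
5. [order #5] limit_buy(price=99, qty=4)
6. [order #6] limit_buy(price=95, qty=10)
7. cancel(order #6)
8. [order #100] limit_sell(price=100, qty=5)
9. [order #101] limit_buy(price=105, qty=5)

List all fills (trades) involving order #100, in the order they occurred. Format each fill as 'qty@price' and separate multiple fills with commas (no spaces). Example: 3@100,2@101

Answer: 5@100

Derivation:
After op 1 [order #1] limit_buy(price=95, qty=10): fills=none; bids=[#1:10@95] asks=[-]
After op 2 [order #2] limit_sell(price=104, qty=4): fills=none; bids=[#1:10@95] asks=[#2:4@104]
After op 3 [order #3] limit_sell(price=102, qty=8): fills=none; bids=[#1:10@95] asks=[#3:8@102 #2:4@104]
After op 4 [order #4] limit_sell(price=103, qty=7): fills=none; bids=[#1:10@95] asks=[#3:8@102 #4:7@103 #2:4@104]
After op 5 [order #5] limit_buy(price=99, qty=4): fills=none; bids=[#5:4@99 #1:10@95] asks=[#3:8@102 #4:7@103 #2:4@104]
After op 6 [order #6] limit_buy(price=95, qty=10): fills=none; bids=[#5:4@99 #1:10@95 #6:10@95] asks=[#3:8@102 #4:7@103 #2:4@104]
After op 7 cancel(order #6): fills=none; bids=[#5:4@99 #1:10@95] asks=[#3:8@102 #4:7@103 #2:4@104]
After op 8 [order #100] limit_sell(price=100, qty=5): fills=none; bids=[#5:4@99 #1:10@95] asks=[#100:5@100 #3:8@102 #4:7@103 #2:4@104]
After op 9 [order #101] limit_buy(price=105, qty=5): fills=#101x#100:5@100; bids=[#5:4@99 #1:10@95] asks=[#3:8@102 #4:7@103 #2:4@104]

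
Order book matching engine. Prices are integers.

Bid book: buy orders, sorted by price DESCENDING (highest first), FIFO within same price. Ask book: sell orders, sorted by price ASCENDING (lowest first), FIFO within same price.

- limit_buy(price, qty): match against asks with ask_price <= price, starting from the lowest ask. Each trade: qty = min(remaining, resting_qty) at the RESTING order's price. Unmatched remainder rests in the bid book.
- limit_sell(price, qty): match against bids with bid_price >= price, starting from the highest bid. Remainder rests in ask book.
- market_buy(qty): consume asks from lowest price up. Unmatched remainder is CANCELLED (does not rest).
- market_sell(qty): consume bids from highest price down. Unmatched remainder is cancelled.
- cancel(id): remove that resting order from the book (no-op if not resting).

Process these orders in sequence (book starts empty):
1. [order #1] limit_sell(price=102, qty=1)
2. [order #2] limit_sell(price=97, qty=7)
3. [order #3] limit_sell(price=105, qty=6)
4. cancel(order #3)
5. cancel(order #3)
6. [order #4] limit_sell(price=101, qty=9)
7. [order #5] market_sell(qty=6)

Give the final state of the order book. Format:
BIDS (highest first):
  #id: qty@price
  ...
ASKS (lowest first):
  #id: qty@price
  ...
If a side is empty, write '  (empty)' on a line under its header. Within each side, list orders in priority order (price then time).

Answer: BIDS (highest first):
  (empty)
ASKS (lowest first):
  #2: 7@97
  #4: 9@101
  #1: 1@102

Derivation:
After op 1 [order #1] limit_sell(price=102, qty=1): fills=none; bids=[-] asks=[#1:1@102]
After op 2 [order #2] limit_sell(price=97, qty=7): fills=none; bids=[-] asks=[#2:7@97 #1:1@102]
After op 3 [order #3] limit_sell(price=105, qty=6): fills=none; bids=[-] asks=[#2:7@97 #1:1@102 #3:6@105]
After op 4 cancel(order #3): fills=none; bids=[-] asks=[#2:7@97 #1:1@102]
After op 5 cancel(order #3): fills=none; bids=[-] asks=[#2:7@97 #1:1@102]
After op 6 [order #4] limit_sell(price=101, qty=9): fills=none; bids=[-] asks=[#2:7@97 #4:9@101 #1:1@102]
After op 7 [order #5] market_sell(qty=6): fills=none; bids=[-] asks=[#2:7@97 #4:9@101 #1:1@102]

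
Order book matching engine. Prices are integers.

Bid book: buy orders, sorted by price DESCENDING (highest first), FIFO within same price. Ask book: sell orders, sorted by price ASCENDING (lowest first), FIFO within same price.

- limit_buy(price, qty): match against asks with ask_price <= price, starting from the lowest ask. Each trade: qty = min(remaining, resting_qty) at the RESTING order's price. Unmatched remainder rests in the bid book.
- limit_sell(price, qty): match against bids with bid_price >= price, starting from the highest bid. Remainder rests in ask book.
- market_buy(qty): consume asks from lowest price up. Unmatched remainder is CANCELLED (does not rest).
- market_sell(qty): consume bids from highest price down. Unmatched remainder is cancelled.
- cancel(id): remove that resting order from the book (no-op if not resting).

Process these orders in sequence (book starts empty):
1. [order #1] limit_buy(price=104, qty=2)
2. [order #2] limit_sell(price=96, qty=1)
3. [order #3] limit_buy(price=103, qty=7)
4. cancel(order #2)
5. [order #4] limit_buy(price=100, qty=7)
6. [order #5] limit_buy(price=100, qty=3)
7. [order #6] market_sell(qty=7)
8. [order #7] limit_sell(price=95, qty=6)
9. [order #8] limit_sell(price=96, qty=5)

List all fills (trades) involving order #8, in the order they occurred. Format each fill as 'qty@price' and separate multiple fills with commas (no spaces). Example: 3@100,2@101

Answer: 2@100,3@100

Derivation:
After op 1 [order #1] limit_buy(price=104, qty=2): fills=none; bids=[#1:2@104] asks=[-]
After op 2 [order #2] limit_sell(price=96, qty=1): fills=#1x#2:1@104; bids=[#1:1@104] asks=[-]
After op 3 [order #3] limit_buy(price=103, qty=7): fills=none; bids=[#1:1@104 #3:7@103] asks=[-]
After op 4 cancel(order #2): fills=none; bids=[#1:1@104 #3:7@103] asks=[-]
After op 5 [order #4] limit_buy(price=100, qty=7): fills=none; bids=[#1:1@104 #3:7@103 #4:7@100] asks=[-]
After op 6 [order #5] limit_buy(price=100, qty=3): fills=none; bids=[#1:1@104 #3:7@103 #4:7@100 #5:3@100] asks=[-]
After op 7 [order #6] market_sell(qty=7): fills=#1x#6:1@104 #3x#6:6@103; bids=[#3:1@103 #4:7@100 #5:3@100] asks=[-]
After op 8 [order #7] limit_sell(price=95, qty=6): fills=#3x#7:1@103 #4x#7:5@100; bids=[#4:2@100 #5:3@100] asks=[-]
After op 9 [order #8] limit_sell(price=96, qty=5): fills=#4x#8:2@100 #5x#8:3@100; bids=[-] asks=[-]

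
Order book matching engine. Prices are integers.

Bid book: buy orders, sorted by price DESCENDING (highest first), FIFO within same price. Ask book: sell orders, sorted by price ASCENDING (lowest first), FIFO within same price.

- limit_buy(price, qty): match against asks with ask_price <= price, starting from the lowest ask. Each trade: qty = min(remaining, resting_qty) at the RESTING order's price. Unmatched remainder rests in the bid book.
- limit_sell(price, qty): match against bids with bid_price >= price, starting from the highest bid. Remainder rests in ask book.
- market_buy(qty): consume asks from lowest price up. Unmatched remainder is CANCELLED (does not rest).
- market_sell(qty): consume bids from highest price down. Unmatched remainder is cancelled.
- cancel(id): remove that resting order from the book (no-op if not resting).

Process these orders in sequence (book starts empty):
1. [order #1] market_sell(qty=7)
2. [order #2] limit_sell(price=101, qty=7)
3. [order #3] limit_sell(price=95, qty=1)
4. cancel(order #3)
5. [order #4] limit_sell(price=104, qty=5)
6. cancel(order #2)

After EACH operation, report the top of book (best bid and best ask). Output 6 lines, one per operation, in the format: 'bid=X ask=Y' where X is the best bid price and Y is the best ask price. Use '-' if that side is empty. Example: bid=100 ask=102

Answer: bid=- ask=-
bid=- ask=101
bid=- ask=95
bid=- ask=101
bid=- ask=101
bid=- ask=104

Derivation:
After op 1 [order #1] market_sell(qty=7): fills=none; bids=[-] asks=[-]
After op 2 [order #2] limit_sell(price=101, qty=7): fills=none; bids=[-] asks=[#2:7@101]
After op 3 [order #3] limit_sell(price=95, qty=1): fills=none; bids=[-] asks=[#3:1@95 #2:7@101]
After op 4 cancel(order #3): fills=none; bids=[-] asks=[#2:7@101]
After op 5 [order #4] limit_sell(price=104, qty=5): fills=none; bids=[-] asks=[#2:7@101 #4:5@104]
After op 6 cancel(order #2): fills=none; bids=[-] asks=[#4:5@104]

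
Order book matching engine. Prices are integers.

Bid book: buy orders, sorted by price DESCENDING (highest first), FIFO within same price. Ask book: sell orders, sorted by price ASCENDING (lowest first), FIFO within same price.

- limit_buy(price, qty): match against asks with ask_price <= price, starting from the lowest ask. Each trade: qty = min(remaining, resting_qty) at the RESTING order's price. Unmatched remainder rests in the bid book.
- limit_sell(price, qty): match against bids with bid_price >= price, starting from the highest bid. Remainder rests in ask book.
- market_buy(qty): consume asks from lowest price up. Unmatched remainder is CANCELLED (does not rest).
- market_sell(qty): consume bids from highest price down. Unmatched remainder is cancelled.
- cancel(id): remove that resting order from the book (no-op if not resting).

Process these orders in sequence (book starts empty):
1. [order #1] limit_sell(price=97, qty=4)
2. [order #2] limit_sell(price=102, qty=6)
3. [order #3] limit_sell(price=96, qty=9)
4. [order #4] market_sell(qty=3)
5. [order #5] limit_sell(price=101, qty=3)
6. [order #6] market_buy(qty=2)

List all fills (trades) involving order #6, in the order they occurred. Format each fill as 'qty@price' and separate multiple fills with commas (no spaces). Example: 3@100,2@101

After op 1 [order #1] limit_sell(price=97, qty=4): fills=none; bids=[-] asks=[#1:4@97]
After op 2 [order #2] limit_sell(price=102, qty=6): fills=none; bids=[-] asks=[#1:4@97 #2:6@102]
After op 3 [order #3] limit_sell(price=96, qty=9): fills=none; bids=[-] asks=[#3:9@96 #1:4@97 #2:6@102]
After op 4 [order #4] market_sell(qty=3): fills=none; bids=[-] asks=[#3:9@96 #1:4@97 #2:6@102]
After op 5 [order #5] limit_sell(price=101, qty=3): fills=none; bids=[-] asks=[#3:9@96 #1:4@97 #5:3@101 #2:6@102]
After op 6 [order #6] market_buy(qty=2): fills=#6x#3:2@96; bids=[-] asks=[#3:7@96 #1:4@97 #5:3@101 #2:6@102]

Answer: 2@96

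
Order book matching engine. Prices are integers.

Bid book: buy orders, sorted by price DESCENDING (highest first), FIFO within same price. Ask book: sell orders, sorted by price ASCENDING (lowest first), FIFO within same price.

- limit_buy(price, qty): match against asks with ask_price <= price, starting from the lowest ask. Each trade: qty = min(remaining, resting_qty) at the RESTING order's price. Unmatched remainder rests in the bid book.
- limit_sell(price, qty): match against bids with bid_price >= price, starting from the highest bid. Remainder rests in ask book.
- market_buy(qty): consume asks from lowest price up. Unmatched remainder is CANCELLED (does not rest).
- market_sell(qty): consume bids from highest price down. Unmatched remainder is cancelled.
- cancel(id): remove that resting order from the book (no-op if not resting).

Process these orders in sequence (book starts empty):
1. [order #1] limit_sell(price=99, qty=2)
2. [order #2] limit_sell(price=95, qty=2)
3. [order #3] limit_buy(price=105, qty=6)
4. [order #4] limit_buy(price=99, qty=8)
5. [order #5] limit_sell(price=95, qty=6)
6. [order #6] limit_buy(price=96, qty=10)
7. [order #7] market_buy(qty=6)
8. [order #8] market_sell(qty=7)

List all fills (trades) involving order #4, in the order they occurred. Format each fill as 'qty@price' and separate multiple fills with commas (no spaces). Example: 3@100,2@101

Answer: 4@99,4@99

Derivation:
After op 1 [order #1] limit_sell(price=99, qty=2): fills=none; bids=[-] asks=[#1:2@99]
After op 2 [order #2] limit_sell(price=95, qty=2): fills=none; bids=[-] asks=[#2:2@95 #1:2@99]
After op 3 [order #3] limit_buy(price=105, qty=6): fills=#3x#2:2@95 #3x#1:2@99; bids=[#3:2@105] asks=[-]
After op 4 [order #4] limit_buy(price=99, qty=8): fills=none; bids=[#3:2@105 #4:8@99] asks=[-]
After op 5 [order #5] limit_sell(price=95, qty=6): fills=#3x#5:2@105 #4x#5:4@99; bids=[#4:4@99] asks=[-]
After op 6 [order #6] limit_buy(price=96, qty=10): fills=none; bids=[#4:4@99 #6:10@96] asks=[-]
After op 7 [order #7] market_buy(qty=6): fills=none; bids=[#4:4@99 #6:10@96] asks=[-]
After op 8 [order #8] market_sell(qty=7): fills=#4x#8:4@99 #6x#8:3@96; bids=[#6:7@96] asks=[-]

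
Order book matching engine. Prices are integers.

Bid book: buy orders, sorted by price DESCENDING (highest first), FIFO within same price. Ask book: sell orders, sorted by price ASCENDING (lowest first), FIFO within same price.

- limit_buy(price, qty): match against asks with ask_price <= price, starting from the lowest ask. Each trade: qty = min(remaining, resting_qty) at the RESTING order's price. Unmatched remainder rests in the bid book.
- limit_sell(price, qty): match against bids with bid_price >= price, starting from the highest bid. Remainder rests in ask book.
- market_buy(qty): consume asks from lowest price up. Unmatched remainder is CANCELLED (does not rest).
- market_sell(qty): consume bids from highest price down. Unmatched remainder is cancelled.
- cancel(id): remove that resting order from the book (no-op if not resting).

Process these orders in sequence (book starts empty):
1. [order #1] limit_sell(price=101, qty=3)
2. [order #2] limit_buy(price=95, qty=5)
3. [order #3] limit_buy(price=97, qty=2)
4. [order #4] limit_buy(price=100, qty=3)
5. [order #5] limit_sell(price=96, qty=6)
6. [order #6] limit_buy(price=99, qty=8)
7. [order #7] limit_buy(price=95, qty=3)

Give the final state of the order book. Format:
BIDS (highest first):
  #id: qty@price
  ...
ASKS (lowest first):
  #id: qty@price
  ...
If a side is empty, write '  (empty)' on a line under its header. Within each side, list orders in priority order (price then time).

Answer: BIDS (highest first):
  #6: 7@99
  #2: 5@95
  #7: 3@95
ASKS (lowest first):
  #1: 3@101

Derivation:
After op 1 [order #1] limit_sell(price=101, qty=3): fills=none; bids=[-] asks=[#1:3@101]
After op 2 [order #2] limit_buy(price=95, qty=5): fills=none; bids=[#2:5@95] asks=[#1:3@101]
After op 3 [order #3] limit_buy(price=97, qty=2): fills=none; bids=[#3:2@97 #2:5@95] asks=[#1:3@101]
After op 4 [order #4] limit_buy(price=100, qty=3): fills=none; bids=[#4:3@100 #3:2@97 #2:5@95] asks=[#1:3@101]
After op 5 [order #5] limit_sell(price=96, qty=6): fills=#4x#5:3@100 #3x#5:2@97; bids=[#2:5@95] asks=[#5:1@96 #1:3@101]
After op 6 [order #6] limit_buy(price=99, qty=8): fills=#6x#5:1@96; bids=[#6:7@99 #2:5@95] asks=[#1:3@101]
After op 7 [order #7] limit_buy(price=95, qty=3): fills=none; bids=[#6:7@99 #2:5@95 #7:3@95] asks=[#1:3@101]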